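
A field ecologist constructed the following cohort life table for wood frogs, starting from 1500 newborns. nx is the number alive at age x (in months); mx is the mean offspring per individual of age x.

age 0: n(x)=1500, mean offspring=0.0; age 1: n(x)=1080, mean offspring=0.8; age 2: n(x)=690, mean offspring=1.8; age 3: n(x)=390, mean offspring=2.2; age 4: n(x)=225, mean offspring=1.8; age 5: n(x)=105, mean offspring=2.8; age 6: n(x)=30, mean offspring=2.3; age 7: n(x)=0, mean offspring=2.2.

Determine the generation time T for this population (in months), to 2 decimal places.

lx = nx/n0 = nx/1500: 1, 0.72, 0.46, 0.26, 0.15, 0.07, 0.02, 0
lx·mx: 0, 0.576, 0.828, 0.572, 0.27, 0.196, 0.046, 0 → R0 = 2.488
x·lx·mx: 0, 0.576, 1.656, 1.716, 1.08, 0.98, 0.276, 0 → Σ = 6.284
T = 6.284 / 2.488 = 2.525723… → 2.53

2.53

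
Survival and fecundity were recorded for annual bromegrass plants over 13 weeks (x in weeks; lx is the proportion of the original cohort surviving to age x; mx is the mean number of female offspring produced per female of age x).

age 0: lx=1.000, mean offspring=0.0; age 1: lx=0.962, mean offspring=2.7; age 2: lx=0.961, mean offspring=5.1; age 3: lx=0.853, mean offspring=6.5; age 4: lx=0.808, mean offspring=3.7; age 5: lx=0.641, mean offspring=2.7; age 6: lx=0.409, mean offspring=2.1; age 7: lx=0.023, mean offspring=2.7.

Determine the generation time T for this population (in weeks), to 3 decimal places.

lx·mx: 0, 2.5974, 4.9011, 5.5445, 2.9896, 1.7307, 0.8589, 0.0621 → R0 = 18.6843
x·lx·mx: 0, 2.5974, 9.8022, 16.6335, 11.9584, 8.6535, 5.1534, 0.4347 → Σ = 55.2331
T = 55.2331 / 18.6843 = 2.956124… → 2.956

2.956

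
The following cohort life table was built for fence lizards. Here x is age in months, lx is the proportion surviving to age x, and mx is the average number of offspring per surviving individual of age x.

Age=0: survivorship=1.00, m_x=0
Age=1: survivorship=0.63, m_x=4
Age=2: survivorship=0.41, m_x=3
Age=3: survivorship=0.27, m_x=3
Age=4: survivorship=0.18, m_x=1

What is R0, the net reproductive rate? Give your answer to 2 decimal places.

lx·mx by age: 0, 2.52, 1.23, 0.81, 0.18
R0 = Σ lx·mx = 4.74 → 4.74

4.74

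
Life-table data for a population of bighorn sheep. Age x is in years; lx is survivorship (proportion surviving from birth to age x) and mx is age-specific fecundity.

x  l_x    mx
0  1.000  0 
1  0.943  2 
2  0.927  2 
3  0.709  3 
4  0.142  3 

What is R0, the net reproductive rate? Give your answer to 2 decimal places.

lx·mx by age: 0, 1.886, 1.854, 2.127, 0.426
R0 = Σ lx·mx = 6.293 → 6.29

6.29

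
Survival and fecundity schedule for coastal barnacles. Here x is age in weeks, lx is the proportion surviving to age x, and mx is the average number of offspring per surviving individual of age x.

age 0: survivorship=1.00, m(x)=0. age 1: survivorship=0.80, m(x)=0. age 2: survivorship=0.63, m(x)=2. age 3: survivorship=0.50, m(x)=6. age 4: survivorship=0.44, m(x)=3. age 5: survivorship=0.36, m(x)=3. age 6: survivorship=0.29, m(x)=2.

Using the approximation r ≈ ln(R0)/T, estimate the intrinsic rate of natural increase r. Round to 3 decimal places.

0.558

R0 = Σ lx·mx = 0 + 0 + 1.26 + 3 + 1.32 + 1.08 + 0.58 = 7.24
Σ x·lx·mx = 25.68; T = 25.68/7.24 = 3.54696…
r ≈ ln(R0)/T = ln(7.24)/3.54696… = 0.55812… → 0.558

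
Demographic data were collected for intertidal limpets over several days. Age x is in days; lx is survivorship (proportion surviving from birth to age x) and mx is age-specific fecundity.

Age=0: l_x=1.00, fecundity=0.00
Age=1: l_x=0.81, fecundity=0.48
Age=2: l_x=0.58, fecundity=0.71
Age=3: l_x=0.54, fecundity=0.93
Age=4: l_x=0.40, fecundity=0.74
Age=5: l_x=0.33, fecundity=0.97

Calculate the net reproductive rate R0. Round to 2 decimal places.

lx·mx by age: 0, 0.3888, 0.4118, 0.5022, 0.296, 0.3201
R0 = Σ lx·mx = 1.9189 → 1.92

1.92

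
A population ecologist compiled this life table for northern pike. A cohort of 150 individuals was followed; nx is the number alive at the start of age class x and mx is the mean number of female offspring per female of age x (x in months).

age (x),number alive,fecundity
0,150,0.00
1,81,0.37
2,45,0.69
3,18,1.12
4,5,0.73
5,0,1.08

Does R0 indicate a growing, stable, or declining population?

lx = nx/n0 = nx/150: 1, 0.54, 0.3, 0.12, 0.03333…, 0
R0 = Σ lx·mx = 0 + 0.1998 + 0.207 + 0.1344 + 0.024333… + 0 = 0.565533…
R0 < 1, so the population is declining.

declining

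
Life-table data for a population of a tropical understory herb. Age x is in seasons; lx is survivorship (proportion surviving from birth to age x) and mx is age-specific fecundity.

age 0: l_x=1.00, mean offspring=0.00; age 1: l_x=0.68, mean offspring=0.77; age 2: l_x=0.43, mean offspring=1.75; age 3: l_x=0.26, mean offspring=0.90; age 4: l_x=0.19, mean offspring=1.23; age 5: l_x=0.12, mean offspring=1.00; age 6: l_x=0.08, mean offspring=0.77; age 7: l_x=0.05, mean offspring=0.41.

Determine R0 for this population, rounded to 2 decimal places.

1.95

lx·mx by age: 0, 0.5236, 0.7525, 0.234, 0.2337, 0.12, 0.0616, 0.0205
R0 = Σ lx·mx = 1.9459 → 1.95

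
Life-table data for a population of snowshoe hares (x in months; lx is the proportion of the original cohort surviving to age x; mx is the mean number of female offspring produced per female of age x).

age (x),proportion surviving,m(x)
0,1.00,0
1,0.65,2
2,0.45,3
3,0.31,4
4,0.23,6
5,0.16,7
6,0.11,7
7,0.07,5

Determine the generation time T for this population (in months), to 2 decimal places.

lx·mx: 0, 1.3, 1.35, 1.24, 1.38, 1.12, 0.77, 0.35 → R0 = 7.51
x·lx·mx: 0, 1.3, 2.7, 3.72, 5.52, 5.6, 4.62, 2.45 → Σ = 25.91
T = 25.91 / 7.51 = 3.450067… → 3.45

3.45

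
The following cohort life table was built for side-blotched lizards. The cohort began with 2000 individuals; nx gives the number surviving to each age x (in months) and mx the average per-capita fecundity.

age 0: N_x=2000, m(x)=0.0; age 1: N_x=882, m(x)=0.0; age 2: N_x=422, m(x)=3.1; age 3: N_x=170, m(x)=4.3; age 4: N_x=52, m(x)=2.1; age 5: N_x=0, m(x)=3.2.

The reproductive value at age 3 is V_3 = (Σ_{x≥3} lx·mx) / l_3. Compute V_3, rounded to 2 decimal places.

4.94

lx = nx/n0 = nx/2000: 1, 0.441, 0.211, 0.085, 0.026, 0
lx·mx for x ≥ 3: 0.3655, 0.0546, 0 → sum = 0.4201
V_3 = 0.4201 / l_3 = 0.4201 / 0.085 = 4.942353… → 4.94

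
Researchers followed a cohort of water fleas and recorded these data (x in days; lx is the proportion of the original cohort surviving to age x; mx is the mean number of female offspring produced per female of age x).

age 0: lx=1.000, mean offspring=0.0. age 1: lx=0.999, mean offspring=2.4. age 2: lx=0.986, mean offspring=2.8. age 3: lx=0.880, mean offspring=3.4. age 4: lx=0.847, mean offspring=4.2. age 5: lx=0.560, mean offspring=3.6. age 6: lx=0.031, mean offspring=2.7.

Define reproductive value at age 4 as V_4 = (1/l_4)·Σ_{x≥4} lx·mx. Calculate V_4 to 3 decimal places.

6.679

lx·mx for x ≥ 4: 3.5574, 2.016, 0.0837 → sum = 5.6571
V_4 = 5.6571 / l_4 = 5.6571 / 0.847 = 6.678985… → 6.679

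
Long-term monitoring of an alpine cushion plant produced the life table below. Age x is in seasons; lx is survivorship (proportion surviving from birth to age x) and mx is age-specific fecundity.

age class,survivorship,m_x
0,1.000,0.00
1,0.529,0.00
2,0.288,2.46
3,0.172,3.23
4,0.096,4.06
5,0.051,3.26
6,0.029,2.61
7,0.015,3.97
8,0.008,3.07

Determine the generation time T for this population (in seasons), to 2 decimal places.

3.30

lx·mx: 0, 0, 0.70848, 0.55556, 0.38976, 0.16626, 0.07569, 0.05955, 0.02456 → R0 = 1.97986
x·lx·mx: 0, 0, 1.41696, 1.66668, 1.55904, 0.8313, 0.45414, 0.41685, 0.19648 → Σ = 6.54145
T = 6.54145 / 1.97986 = 3.303996… → 3.30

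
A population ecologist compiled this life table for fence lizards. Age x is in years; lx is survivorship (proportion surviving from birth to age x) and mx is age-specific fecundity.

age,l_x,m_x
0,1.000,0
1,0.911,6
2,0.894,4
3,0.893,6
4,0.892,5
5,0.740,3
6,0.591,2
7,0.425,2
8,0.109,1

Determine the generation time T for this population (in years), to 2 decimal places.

lx·mx: 0, 5.466, 3.576, 5.358, 4.46, 2.22, 1.182, 0.85, 0.109 → R0 = 23.221
x·lx·mx: 0, 5.466, 7.152, 16.074, 17.84, 11.1, 7.092, 5.95, 0.872 → Σ = 71.546
T = 71.546 / 23.221 = 3.08109… → 3.08

3.08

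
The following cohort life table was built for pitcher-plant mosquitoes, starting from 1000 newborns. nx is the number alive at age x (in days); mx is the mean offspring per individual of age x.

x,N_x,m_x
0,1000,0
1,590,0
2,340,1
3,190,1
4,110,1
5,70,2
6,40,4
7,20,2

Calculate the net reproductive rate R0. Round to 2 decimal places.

lx = nx/n0 = nx/1000: 1, 0.59, 0.34, 0.19, 0.11, 0.07, 0.04, 0.02
lx·mx by age: 0, 0, 0.34, 0.19, 0.11, 0.14, 0.16, 0.04
R0 = Σ lx·mx = 0.98 → 0.98

0.98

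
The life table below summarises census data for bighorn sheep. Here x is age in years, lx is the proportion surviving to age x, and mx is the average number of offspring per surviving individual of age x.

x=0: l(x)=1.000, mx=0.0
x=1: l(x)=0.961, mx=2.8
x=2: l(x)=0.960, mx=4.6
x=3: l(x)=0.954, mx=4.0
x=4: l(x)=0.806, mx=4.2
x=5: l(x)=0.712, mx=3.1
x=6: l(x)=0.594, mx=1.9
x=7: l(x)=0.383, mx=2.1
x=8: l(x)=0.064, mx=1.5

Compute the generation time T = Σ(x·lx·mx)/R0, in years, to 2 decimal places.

3.27

lx·mx: 0, 2.6908, 4.416, 3.816, 3.3852, 2.2072, 1.1286, 0.8043, 0.096 → R0 = 18.5441
x·lx·mx: 0, 2.6908, 8.832, 11.448, 13.5408, 11.036, 6.7716, 5.6301, 0.768 → Σ = 60.7173
T = 60.7173 / 18.5441 = 3.274211… → 3.27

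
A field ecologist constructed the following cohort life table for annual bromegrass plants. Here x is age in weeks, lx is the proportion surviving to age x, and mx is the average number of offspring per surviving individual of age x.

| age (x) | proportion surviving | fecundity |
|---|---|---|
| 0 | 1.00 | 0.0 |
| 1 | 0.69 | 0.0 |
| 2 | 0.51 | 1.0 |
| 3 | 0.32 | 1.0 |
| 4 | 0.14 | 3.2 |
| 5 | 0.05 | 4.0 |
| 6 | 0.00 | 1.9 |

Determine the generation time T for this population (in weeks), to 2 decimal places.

3.23

lx·mx: 0, 0, 0.51, 0.32, 0.448, 0.2, 0 → R0 = 1.478
x·lx·mx: 0, 0, 1.02, 0.96, 1.792, 1, 0 → Σ = 4.772
T = 4.772 / 1.478 = 3.228687… → 3.23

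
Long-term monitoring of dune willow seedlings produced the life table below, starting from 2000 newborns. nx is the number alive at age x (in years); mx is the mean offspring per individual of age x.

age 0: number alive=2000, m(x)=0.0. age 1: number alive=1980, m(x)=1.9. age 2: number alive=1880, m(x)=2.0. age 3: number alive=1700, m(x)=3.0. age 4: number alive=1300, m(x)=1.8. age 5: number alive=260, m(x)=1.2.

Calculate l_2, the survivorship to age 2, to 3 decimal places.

0.940

l_2 = n_2/n_0 = 1880/2000 = 0.94 → 0.940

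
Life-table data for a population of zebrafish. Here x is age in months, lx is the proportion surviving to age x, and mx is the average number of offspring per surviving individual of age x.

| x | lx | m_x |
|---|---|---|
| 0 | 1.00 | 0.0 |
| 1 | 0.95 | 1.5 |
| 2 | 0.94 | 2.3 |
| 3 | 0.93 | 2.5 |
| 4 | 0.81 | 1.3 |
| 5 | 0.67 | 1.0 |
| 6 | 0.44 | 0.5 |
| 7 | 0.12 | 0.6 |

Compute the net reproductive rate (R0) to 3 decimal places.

7.927

lx·mx by age: 0, 1.425, 2.162, 2.325, 1.053, 0.67, 0.22, 0.072
R0 = Σ lx·mx = 7.927 → 7.927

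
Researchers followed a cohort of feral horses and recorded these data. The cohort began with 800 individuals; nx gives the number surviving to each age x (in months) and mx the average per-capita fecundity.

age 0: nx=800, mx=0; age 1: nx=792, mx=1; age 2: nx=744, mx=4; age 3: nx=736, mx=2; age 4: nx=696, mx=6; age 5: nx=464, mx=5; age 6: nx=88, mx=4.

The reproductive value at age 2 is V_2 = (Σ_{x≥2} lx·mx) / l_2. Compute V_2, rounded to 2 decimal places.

lx = nx/n0 = nx/800: 1, 0.99, 0.93, 0.92, 0.87, 0.58, 0.11
lx·mx for x ≥ 2: 3.72, 1.84, 5.22, 2.9, 0.44 → sum = 14.12
V_2 = 14.12 / l_2 = 14.12 / 0.93 = 15.182796… → 15.18

15.18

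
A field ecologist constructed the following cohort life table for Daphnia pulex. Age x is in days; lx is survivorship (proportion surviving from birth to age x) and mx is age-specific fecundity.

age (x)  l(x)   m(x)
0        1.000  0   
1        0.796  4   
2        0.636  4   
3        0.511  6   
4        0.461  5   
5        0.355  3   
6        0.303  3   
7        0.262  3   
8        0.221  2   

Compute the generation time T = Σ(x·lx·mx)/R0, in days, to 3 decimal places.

3.252

lx·mx: 0, 3.184, 2.544, 3.066, 2.305, 1.065, 0.909, 0.786, 0.442 → R0 = 14.301
x·lx·mx: 0, 3.184, 5.088, 9.198, 9.22, 5.325, 5.454, 5.502, 3.536 → Σ = 46.507
T = 46.507 / 14.301 = 3.25201… → 3.252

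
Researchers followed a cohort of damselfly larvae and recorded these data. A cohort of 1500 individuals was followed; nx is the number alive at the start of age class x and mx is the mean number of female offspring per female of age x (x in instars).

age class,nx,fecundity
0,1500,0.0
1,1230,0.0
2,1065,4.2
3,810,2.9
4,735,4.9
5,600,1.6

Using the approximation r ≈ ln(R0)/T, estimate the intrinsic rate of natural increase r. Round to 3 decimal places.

0.655

lx = nx/n0 = nx/1500: 1, 0.82, 0.71, 0.54, 0.49, 0.4
R0 = Σ lx·mx = 0 + 0 + 2.982 + 1.566 + 2.401 + 0.64 = 7.589
Σ x·lx·mx = 23.466; T = 23.466/7.589 = 3.09211…
r ≈ ln(R0)/T = ln(7.589)/3.09211… = 0.65544… → 0.655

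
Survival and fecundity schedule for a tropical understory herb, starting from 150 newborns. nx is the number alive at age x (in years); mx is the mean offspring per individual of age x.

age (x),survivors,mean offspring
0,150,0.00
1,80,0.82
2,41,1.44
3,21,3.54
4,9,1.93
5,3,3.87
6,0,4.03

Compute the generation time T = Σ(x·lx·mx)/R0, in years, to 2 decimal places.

2.34

lx = nx/n0 = nx/150: 1, 0.53333…, 0.27333…, 0.14, 0.06, 0.02, 0
lx·mx: 0, 0.437333…, 0.3936…, 0.4956, 0.1158, 0.0774, 0 → R0 = 1.519733…
x·lx·mx: 0, 0.437333…, 0.7872…, 1.4868, 0.4632, 0.387, 0 → Σ = 3.561533…
T = 3.561533… / 1.519733… = 2.343525… → 2.34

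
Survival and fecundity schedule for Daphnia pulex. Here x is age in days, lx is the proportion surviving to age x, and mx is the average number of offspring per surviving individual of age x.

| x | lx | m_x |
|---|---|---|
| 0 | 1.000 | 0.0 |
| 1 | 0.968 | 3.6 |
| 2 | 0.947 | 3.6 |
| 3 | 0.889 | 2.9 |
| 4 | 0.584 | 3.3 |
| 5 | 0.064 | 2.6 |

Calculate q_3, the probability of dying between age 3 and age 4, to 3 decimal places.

0.343

q_3 = (l_3 − l_4) / l_3 = (0.889 − 0.584) / 0.889
     = 0.305 / 0.889 = 0.343082… → 0.343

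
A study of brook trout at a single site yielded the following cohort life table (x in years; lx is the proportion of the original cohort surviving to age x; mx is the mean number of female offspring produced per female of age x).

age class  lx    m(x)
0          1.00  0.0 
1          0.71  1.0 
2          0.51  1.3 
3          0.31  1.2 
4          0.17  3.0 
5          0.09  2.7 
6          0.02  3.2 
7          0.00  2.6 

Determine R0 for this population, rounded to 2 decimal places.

2.56

lx·mx by age: 0, 0.71, 0.663, 0.372, 0.51, 0.243, 0.064, 0
R0 = Σ lx·mx = 2.562 → 2.56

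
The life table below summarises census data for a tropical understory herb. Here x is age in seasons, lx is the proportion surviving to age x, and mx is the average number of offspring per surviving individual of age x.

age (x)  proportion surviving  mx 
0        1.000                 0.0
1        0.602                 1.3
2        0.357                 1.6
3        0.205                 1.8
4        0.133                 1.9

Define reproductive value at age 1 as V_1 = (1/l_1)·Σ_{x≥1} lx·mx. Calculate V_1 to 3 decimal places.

3.282

lx·mx for x ≥ 1: 0.7826, 0.5712, 0.369, 0.2527 → sum = 1.9755
V_1 = 1.9755 / l_1 = 1.9755 / 0.602 = 3.281561… → 3.282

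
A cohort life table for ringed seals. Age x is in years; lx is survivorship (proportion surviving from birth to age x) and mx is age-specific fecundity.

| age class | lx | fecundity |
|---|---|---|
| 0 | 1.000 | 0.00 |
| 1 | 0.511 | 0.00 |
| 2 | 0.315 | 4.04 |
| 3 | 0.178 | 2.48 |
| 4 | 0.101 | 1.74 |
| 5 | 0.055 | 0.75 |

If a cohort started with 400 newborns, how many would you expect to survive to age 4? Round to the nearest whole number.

40

Expected survivors = N0 · l_4 = 400 × 0.101 = 40.4 → 40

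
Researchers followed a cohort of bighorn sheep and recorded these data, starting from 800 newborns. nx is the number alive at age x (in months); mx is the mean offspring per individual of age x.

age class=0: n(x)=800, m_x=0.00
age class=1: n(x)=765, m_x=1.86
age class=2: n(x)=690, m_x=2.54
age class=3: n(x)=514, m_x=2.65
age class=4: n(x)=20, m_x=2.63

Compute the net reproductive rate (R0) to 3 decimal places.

lx = nx/n0 = nx/800: 1, 0.95625, 0.8625, 0.6425, 0.025
lx·mx by age: 0, 1.778625…, 2.19075, 1.702625, 0.06575
R0 = Σ lx·mx = 5.73775… → 5.738

5.738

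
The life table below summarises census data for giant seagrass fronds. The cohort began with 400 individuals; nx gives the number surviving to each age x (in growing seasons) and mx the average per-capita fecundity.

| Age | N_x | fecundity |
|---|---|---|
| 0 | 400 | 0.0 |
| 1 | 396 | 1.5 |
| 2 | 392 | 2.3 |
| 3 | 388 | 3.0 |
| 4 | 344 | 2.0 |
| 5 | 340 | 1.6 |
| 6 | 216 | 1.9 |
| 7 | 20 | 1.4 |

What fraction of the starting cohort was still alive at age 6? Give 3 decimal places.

l_6 = n_6/n_0 = 216/400 = 0.54 → 0.540

0.540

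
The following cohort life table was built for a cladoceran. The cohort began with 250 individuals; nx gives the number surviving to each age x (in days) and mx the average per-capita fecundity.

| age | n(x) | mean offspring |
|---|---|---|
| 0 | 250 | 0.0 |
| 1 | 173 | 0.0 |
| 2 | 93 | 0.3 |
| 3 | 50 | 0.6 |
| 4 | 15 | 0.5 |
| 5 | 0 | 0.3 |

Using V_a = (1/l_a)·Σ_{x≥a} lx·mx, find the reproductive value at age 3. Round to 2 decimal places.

0.75

lx = nx/n0 = nx/250: 1, 0.692, 0.372, 0.2, 0.06, 0
lx·mx for x ≥ 3: 0.12, 0.03, 0 → sum = 0.15
V_3 = 0.15 / l_3 = 0.15 / 0.2 = 0.75 → 0.75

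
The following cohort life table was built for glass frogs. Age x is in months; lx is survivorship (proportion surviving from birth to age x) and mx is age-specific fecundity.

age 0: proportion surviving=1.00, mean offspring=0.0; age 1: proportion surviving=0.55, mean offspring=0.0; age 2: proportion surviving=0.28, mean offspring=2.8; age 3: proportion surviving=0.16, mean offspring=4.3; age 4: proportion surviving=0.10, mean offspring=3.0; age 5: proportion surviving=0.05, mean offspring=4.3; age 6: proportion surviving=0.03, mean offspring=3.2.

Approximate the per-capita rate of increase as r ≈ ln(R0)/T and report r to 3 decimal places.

R0 = Σ lx·mx = 0 + 0 + 0.784 + 0.688 + 0.3 + 0.215 + 0.096 = 2.083
Σ x·lx·mx = 6.483; T = 6.483/2.083 = 3.11234…
r ≈ ln(R0)/T = ln(2.083)/3.11234… = 0.23577… → 0.236

0.236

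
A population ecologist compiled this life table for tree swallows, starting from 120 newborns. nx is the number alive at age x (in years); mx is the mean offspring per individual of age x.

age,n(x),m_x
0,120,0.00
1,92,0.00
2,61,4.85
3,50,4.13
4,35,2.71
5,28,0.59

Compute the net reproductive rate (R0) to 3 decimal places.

lx = nx/n0 = nx/120: 1, 0.76667…, 0.50833…, 0.41667…, 0.29167…, 0.23333…
lx·mx by age: 0, 0, 2.465417…, 1.720833…, 0.790417…, 0.137667…
R0 = Σ lx·mx = 5.114333… → 5.114

5.114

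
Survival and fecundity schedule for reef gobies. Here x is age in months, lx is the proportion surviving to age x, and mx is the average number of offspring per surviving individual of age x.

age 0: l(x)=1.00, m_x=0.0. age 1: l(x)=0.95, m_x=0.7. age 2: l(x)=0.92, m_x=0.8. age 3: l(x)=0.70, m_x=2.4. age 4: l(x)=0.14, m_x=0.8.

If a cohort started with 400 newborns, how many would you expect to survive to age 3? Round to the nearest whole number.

280

Expected survivors = N0 · l_3 = 400 × 0.70 = 280 → 280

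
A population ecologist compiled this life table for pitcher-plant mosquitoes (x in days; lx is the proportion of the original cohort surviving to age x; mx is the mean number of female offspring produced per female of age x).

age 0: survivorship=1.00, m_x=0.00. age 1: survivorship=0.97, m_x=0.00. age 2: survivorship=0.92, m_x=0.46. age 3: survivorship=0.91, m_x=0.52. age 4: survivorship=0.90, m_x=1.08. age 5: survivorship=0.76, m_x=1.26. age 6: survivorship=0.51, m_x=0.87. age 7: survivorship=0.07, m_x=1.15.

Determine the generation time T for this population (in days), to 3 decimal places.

4.229

lx·mx: 0, 0, 0.4232, 0.4732, 0.972, 0.9576, 0.4437, 0.0805 → R0 = 3.3502
x·lx·mx: 0, 0, 0.8464, 1.4196, 3.888, 4.788, 2.6622, 0.5635 → Σ = 14.1677
T = 14.1677 / 3.3502 = 4.228912… → 4.229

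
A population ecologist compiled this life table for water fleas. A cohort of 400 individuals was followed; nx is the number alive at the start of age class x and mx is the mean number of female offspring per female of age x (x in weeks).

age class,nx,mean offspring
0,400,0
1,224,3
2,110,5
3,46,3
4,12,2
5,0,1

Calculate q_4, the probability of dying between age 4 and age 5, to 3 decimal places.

1.000

lx = nx/n0 = nx/400: 1, 0.56, 0.275, 0.115, 0.03, 0
q_4 = (l_4 − l_5) / l_4 = (0.03 − 0) / 0.03
     = 0.03 / 0.03 = 1 → 1.000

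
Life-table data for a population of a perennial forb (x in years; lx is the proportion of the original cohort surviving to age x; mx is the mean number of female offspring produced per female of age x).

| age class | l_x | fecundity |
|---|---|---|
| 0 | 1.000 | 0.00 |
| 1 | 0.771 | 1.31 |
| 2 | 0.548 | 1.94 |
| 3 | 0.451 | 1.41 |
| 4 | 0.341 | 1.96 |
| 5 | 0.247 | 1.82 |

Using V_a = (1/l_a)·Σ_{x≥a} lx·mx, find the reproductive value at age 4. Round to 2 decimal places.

lx·mx for x ≥ 4: 0.66836, 0.44954 → sum = 1.1179
V_4 = 1.1179 / l_4 = 1.1179 / 0.341 = 3.278299… → 3.28

3.28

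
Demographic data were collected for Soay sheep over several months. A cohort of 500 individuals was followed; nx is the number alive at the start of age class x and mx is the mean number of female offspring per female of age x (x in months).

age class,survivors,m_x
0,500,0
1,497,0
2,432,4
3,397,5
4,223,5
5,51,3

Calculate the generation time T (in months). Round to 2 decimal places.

2.94

lx = nx/n0 = nx/500: 1, 0.994, 0.864, 0.794, 0.446, 0.102
lx·mx: 0, 0, 3.456, 3.97, 2.23, 0.306 → R0 = 9.962
x·lx·mx: 0, 0, 6.912, 11.91, 8.92, 1.53 → Σ = 29.272
T = 29.272 / 9.962 = 2.938366… → 2.94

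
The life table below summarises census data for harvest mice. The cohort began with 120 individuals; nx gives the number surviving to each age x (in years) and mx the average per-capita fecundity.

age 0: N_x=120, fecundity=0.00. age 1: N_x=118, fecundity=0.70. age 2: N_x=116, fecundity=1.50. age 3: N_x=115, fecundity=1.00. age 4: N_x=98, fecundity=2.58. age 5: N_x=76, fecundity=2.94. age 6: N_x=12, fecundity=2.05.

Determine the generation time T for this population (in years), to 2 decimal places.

3.50

lx = nx/n0 = nx/120: 1, 0.98333…, 0.96667…, 0.95833…, 0.81667…, 0.63333…, 0.1
lx·mx: 0, 0.688333…, 1.45…, 0.958333…, 2.107…, 1.862…, 0.205 → R0 = 7.270667…
x·lx·mx: 0, 0.688333…, 2.9…, 2.875…, 8.428…, 9.31…, 1.23 → Σ = 25.431333…
T = 25.431333… / 7.270667… = 3.497799… → 3.50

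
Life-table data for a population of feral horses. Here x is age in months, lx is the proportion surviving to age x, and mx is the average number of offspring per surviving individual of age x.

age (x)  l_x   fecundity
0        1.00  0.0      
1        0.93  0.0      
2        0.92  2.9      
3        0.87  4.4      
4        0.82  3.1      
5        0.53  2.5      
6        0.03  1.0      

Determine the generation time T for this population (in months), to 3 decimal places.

lx·mx: 0, 0, 2.668, 3.828, 2.542, 1.325, 0.03 → R0 = 10.393
x·lx·mx: 0, 0, 5.336, 11.484, 10.168, 6.625, 0.18 → Σ = 33.793
T = 33.793 / 10.393 = 3.251515… → 3.252

3.252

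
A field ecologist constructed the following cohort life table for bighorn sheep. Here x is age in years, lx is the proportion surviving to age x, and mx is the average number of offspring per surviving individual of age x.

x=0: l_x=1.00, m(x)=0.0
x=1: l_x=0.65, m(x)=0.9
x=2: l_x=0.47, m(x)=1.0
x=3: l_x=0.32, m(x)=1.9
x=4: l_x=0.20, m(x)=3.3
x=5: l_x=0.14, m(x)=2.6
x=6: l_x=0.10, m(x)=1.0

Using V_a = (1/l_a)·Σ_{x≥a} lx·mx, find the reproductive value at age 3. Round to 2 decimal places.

5.41

lx·mx for x ≥ 3: 0.608, 0.66, 0.364, 0.1 → sum = 1.732
V_3 = 1.732 / l_3 = 1.732 / 0.32 = 5.4125 → 5.41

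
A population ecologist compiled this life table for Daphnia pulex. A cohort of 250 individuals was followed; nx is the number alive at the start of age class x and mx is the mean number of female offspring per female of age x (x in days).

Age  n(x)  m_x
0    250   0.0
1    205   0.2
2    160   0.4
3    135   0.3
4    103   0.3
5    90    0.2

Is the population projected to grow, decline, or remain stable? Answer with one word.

lx = nx/n0 = nx/250: 1, 0.82, 0.64, 0.54, 0.412, 0.36
R0 = Σ lx·mx = 0 + 0.164 + 0.256 + 0.162 + 0.1236 + 0.072 = 0.7776
R0 < 1, so the population is declining.

declining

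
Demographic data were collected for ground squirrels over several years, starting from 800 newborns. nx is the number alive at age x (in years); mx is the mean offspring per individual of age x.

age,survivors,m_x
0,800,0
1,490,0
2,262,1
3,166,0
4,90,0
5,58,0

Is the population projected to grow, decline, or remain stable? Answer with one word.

lx = nx/n0 = nx/800: 1, 0.6125, 0.3275, 0.2075, 0.1125, 0.0725
R0 = Σ lx·mx = 0 + 0 + 0.3275 + 0 + 0 + 0 = 0.3275
R0 < 1, so the population is declining.

declining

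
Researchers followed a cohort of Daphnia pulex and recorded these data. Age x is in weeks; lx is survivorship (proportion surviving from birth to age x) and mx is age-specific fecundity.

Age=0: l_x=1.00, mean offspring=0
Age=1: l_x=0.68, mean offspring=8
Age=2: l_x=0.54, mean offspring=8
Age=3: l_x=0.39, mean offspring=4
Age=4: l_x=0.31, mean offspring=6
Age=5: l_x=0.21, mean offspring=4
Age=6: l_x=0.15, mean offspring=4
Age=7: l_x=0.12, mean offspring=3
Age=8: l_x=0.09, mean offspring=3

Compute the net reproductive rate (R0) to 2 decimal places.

lx·mx by age: 0, 5.44, 4.32, 1.56, 1.86, 0.84, 0.6, 0.36, 0.27
R0 = Σ lx·mx = 15.25 → 15.25

15.25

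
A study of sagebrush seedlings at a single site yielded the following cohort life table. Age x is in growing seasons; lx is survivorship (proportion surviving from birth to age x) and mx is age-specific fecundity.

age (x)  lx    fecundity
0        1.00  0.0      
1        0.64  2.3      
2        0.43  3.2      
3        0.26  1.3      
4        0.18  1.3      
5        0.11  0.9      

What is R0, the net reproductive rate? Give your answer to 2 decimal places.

3.52

lx·mx by age: 0, 1.472, 1.376, 0.338, 0.234, 0.099
R0 = Σ lx·mx = 3.519 → 3.52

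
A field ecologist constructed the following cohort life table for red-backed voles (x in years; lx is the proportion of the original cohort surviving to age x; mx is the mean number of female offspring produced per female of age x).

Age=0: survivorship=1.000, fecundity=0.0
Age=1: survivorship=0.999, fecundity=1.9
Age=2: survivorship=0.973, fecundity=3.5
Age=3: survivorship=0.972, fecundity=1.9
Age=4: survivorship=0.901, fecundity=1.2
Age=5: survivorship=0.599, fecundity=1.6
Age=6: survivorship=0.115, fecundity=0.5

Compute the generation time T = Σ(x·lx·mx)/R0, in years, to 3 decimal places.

lx·mx: 0, 1.8981, 3.4055, 1.8468, 1.0812, 0.9584, 0.0575 → R0 = 9.2475
x·lx·mx: 0, 1.8981, 6.811, 5.5404, 4.3248, 4.792, 0.345 → Σ = 23.7113
T = 23.7113 / 9.2475 = 2.564077… → 2.564

2.564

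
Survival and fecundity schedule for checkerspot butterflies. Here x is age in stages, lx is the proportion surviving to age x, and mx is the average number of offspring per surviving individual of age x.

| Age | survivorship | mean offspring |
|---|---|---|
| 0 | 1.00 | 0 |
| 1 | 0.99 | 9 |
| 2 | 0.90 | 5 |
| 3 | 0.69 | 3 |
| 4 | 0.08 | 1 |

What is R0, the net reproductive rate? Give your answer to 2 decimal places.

lx·mx by age: 0, 8.91, 4.5, 2.07, 0.08
R0 = Σ lx·mx = 15.56 → 15.56

15.56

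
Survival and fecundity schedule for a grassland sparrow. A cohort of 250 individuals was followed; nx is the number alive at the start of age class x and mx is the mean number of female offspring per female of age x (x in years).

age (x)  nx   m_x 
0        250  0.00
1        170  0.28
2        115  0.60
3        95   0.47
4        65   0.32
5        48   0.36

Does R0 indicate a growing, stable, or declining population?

lx = nx/n0 = nx/250: 1, 0.68, 0.46, 0.38, 0.26, 0.192
R0 = Σ lx·mx = 0 + 0.1904 + 0.276 + 0.1786 + 0.0832 + 0.06912 = 0.79732
R0 < 1, so the population is declining.

declining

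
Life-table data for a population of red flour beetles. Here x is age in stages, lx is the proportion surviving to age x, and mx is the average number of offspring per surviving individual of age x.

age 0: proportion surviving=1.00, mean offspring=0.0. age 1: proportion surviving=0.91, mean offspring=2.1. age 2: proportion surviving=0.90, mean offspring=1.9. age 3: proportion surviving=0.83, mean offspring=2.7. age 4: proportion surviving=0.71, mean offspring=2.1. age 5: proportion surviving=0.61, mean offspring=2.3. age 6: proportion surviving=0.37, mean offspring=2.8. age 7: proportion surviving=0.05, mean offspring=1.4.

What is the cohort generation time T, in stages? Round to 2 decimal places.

3.22

lx·mx: 0, 1.911, 1.71, 2.241, 1.491, 1.403, 1.036, 0.07 → R0 = 9.862
x·lx·mx: 0, 1.911, 3.42, 6.723, 5.964, 7.015, 6.216, 0.49 → Σ = 31.739
T = 31.739 / 9.862 = 3.218313… → 3.22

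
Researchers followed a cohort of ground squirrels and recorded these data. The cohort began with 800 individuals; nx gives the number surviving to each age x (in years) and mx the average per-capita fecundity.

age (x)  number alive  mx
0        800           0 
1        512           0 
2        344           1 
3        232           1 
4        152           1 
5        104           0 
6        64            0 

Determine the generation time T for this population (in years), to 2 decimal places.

2.74

lx = nx/n0 = nx/800: 1, 0.64, 0.43, 0.29, 0.19, 0.13, 0.08
lx·mx: 0, 0, 0.43, 0.29, 0.19, 0, 0 → R0 = 0.91
x·lx·mx: 0, 0, 0.86, 0.87, 0.76, 0, 0 → Σ = 2.49
T = 2.49 / 0.91 = 2.736264… → 2.74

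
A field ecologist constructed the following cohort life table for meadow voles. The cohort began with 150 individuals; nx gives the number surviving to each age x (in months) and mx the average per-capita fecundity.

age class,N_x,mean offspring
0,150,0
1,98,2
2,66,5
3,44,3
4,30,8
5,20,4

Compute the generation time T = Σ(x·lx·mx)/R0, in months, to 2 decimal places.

2.67

lx = nx/n0 = nx/150: 1, 0.65333…, 0.44, 0.29333…, 0.2, 0.13333…
lx·mx: 0, 1.306667…, 2.2, 0.88…, 1.6, 0.533333… → R0 = 6.52…
x·lx·mx: 0, 1.306667…, 4.4, 2.64…, 6.4, 2.666667… → Σ = 17.413333…
T = 17.413333… / 6.52… = 2.670757… → 2.67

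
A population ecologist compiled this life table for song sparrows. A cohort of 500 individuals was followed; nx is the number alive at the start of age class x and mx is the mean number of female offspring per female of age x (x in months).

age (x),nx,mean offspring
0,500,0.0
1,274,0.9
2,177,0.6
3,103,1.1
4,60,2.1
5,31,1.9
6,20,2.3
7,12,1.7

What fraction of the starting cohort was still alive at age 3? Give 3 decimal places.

l_3 = n_3/n_0 = 103/500 = 0.206 → 0.206

0.206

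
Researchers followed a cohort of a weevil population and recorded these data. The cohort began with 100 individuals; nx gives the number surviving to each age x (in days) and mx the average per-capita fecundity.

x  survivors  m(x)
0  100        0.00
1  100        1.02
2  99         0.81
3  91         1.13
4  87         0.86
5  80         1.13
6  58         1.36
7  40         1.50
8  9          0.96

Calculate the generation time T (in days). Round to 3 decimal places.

lx = nx/n0 = nx/100: 1, 1, 0.99, 0.91, 0.87, 0.8, 0.58, 0.4, 0.09
lx·mx: 0, 1.02, 0.8019, 1.0283, 0.7482, 0.904, 0.7888, 0.6, 0.0864 → R0 = 5.9776
x·lx·mx: 0, 1.02, 1.6038, 3.0849, 2.9928, 4.52, 4.7328, 4.2, 0.6912 → Σ = 22.8455
T = 22.8455 / 5.9776 = 3.821852… → 3.822

3.822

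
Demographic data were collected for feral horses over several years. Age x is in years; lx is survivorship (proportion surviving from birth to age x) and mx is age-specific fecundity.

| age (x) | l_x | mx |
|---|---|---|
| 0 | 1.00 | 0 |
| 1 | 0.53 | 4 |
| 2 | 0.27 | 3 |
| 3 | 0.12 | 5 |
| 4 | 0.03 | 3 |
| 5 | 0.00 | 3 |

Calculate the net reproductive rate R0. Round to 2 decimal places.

3.62

lx·mx by age: 0, 2.12, 0.81, 0.6, 0.09, 0
R0 = Σ lx·mx = 3.62 → 3.62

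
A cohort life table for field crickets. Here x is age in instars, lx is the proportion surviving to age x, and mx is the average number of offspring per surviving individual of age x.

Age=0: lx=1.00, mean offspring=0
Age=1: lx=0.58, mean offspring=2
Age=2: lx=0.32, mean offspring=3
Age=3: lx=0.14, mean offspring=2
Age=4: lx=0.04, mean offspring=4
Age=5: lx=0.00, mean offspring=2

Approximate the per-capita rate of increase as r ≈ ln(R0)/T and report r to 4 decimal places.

0.5277

R0 = Σ lx·mx = 0 + 1.16 + 0.96 + 0.28 + 0.16 + 0 = 2.56
Σ x·lx·mx = 4.56; T = 4.56/2.56 = 1.78125
r ≈ ln(R0)/T = ln(2.56)/1.78125 = 0.527723… → 0.5277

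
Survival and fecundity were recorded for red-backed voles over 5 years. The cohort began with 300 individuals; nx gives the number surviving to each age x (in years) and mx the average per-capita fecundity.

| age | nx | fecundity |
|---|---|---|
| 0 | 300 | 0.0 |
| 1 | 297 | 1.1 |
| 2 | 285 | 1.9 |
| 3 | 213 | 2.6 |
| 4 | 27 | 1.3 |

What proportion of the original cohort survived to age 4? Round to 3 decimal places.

l_4 = n_4/n_0 = 27/300 = 0.09 → 0.090

0.090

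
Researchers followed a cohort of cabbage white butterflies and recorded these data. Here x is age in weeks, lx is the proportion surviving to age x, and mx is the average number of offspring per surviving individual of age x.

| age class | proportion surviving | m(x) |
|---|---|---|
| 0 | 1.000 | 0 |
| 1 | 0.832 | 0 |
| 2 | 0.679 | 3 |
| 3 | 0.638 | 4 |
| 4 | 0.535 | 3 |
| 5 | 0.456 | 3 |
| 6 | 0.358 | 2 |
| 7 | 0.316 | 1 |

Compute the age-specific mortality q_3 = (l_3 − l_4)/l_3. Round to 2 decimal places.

q_3 = (l_3 − l_4) / l_3 = (0.638 − 0.535) / 0.638
     = 0.103 / 0.638 = 0.161442… → 0.16

0.16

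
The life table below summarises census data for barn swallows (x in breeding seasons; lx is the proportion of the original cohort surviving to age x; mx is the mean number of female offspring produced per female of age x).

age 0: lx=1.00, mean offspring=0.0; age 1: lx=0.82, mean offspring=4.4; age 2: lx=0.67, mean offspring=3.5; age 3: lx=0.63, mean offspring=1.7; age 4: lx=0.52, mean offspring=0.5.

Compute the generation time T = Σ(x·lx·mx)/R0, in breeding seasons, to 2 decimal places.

1.72

lx·mx: 0, 3.608, 2.345, 1.071, 0.26 → R0 = 7.284
x·lx·mx: 0, 3.608, 4.69, 3.213, 1.04 → Σ = 12.551
T = 12.551 / 7.284 = 1.723092… → 1.72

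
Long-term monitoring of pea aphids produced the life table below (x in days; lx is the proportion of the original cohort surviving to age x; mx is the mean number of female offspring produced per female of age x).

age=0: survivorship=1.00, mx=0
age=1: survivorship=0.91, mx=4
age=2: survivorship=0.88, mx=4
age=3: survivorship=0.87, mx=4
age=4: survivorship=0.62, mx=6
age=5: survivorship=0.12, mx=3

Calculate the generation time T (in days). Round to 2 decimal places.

2.57

lx·mx: 0, 3.64, 3.52, 3.48, 3.72, 0.36 → R0 = 14.72
x·lx·mx: 0, 3.64, 7.04, 10.44, 14.88, 1.8 → Σ = 37.8
T = 37.8 / 14.72 = 2.567935… → 2.57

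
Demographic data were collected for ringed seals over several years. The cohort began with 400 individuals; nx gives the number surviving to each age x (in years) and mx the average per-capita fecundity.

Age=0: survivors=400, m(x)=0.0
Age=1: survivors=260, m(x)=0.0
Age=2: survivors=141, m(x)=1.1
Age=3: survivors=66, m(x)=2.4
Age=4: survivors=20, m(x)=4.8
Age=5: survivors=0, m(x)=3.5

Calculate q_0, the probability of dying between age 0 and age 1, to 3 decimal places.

lx = nx/n0 = nx/400: 1, 0.65, 0.3525, 0.165, 0.05, 0
q_0 = (l_0 − l_1) / l_0 = (1 − 0.65) / 1
     = 0.35 / 1 = 0.35 → 0.350

0.350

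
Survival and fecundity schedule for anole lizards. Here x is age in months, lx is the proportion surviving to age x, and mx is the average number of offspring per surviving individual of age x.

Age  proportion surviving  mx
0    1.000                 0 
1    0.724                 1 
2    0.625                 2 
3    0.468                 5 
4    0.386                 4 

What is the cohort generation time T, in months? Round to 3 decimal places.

lx·mx: 0, 0.724, 1.25, 2.34, 1.544 → R0 = 5.858
x·lx·mx: 0, 0.724, 2.5, 7.02, 6.176 → Σ = 16.42
T = 16.42 / 5.858 = 2.803004… → 2.803

2.803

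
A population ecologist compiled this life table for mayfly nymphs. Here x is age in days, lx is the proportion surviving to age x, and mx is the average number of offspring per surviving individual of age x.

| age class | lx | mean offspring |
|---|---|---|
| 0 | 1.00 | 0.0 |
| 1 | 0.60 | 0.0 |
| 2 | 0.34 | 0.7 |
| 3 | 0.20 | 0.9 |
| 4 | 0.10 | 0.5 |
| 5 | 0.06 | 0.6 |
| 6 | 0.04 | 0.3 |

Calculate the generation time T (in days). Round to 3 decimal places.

2.845

lx·mx: 0, 0, 0.238, 0.18, 0.05, 0.036, 0.012 → R0 = 0.516
x·lx·mx: 0, 0, 0.476, 0.54, 0.2, 0.18, 0.072 → Σ = 1.468
T = 1.468 / 0.516 = 2.844961… → 2.845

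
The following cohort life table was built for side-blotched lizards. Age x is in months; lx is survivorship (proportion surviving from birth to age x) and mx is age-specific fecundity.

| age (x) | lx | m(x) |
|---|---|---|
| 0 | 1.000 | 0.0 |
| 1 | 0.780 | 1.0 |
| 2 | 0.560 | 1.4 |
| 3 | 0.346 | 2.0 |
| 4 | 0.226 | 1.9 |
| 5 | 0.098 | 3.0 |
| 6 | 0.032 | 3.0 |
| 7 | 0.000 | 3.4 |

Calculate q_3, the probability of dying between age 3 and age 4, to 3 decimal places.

0.347

q_3 = (l_3 − l_4) / l_3 = (0.346 − 0.226) / 0.346
     = 0.12 / 0.346 = 0.346821… → 0.347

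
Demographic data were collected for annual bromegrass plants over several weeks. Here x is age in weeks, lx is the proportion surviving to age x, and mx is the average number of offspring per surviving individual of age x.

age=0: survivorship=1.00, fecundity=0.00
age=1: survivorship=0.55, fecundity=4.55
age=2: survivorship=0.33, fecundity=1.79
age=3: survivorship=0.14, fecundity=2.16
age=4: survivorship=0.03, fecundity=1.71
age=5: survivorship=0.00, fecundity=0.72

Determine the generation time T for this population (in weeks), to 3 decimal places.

1.391

lx·mx: 0, 2.5025, 0.5907, 0.3024, 0.0513, 0 → R0 = 3.4469
x·lx·mx: 0, 2.5025, 1.1814, 0.9072, 0.2052, 0 → Σ = 4.7963
T = 4.7963 / 3.4469 = 1.391482… → 1.391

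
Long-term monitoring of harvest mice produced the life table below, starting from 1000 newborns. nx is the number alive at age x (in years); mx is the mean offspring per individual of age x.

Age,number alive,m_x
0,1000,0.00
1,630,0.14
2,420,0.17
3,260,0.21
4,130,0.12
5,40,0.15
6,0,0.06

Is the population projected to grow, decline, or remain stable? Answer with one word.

declining

lx = nx/n0 = nx/1000: 1, 0.63, 0.42, 0.26, 0.13, 0.04, 0
R0 = Σ lx·mx = 0 + 0.0882 + 0.0714 + 0.0546 + 0.0156 + 0.006 + 0 = 0.2358
R0 < 1, so the population is declining.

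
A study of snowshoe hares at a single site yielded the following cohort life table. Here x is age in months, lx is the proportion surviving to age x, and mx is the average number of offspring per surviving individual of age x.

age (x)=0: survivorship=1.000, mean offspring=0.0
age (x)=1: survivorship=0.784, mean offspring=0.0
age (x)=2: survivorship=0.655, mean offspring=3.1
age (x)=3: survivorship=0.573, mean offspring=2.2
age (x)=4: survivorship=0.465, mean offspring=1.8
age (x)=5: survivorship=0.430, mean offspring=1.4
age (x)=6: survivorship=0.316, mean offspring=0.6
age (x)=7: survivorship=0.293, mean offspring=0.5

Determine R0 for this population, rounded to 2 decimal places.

5.07

lx·mx by age: 0, 0, 2.0305, 1.2606, 0.837, 0.602, 0.1896, 0.1465
R0 = Σ lx·mx = 5.0662 → 5.07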